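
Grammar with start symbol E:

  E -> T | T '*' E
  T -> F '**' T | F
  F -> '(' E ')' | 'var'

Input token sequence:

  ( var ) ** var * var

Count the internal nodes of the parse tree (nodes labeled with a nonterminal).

11

[E [T [F ( [E [T [F var]]] )] ** [T [F var]]] * [E [T [F var]]]]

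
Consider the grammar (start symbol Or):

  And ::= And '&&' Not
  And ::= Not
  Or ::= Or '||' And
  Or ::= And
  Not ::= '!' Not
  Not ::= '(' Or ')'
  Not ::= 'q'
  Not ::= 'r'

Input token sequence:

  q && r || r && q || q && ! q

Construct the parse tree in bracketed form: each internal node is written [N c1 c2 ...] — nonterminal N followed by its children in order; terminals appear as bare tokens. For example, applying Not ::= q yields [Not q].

[Or [Or [Or [And [And [Not q]] && [Not r]]] || [And [And [Not r]] && [Not q]]] || [And [And [Not q]] && [Not ! [Not q]]]]

Or
Or || And
Or || And || And
And || And || And
And && Not || And || And
Not && Not || And || And
q && Not || And || And
q && r || And || And
q && r || And && Not || And
q && r || Not && Not || And
q && r || r && Not || And
q && r || r && q || And
q && r || r && q || And && Not
q && r || r && q || Not && Not
q && r || r && q || q && Not
q && r || r && q || q && ! Not
q && r || r && q || q && ! q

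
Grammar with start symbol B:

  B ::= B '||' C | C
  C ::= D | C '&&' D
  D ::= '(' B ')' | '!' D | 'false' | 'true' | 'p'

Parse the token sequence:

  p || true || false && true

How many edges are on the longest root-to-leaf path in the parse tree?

[B [B [B [C [D p]]] || [C [D true]]] || [C [C [D false]] && [D true]]]

5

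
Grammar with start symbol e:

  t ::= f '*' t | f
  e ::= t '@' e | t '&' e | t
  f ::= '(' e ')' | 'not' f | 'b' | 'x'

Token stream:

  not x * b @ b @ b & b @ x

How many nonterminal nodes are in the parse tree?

[e [t [f not [f x]] * [t [f b]]] @ [e [t [f b]] @ [e [t [f b]] & [e [t [f b]] @ [e [t [f x]]]]]]]

18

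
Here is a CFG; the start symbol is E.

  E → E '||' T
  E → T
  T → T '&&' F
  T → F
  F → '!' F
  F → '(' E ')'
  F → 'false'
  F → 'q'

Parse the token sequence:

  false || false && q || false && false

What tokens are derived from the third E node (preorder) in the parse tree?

[E [E [E [T [F false]]] || [T [T [F false]] && [F q]]] || [T [T [F false]] && [F false]]]

false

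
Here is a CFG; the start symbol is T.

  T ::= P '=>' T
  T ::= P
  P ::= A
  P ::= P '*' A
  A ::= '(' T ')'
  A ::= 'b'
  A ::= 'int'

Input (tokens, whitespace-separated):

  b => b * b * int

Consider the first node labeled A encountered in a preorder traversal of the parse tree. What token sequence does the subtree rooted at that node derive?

[T [P [A b]] => [T [P [P [P [A b]] * [A b]] * [A int]]]]

b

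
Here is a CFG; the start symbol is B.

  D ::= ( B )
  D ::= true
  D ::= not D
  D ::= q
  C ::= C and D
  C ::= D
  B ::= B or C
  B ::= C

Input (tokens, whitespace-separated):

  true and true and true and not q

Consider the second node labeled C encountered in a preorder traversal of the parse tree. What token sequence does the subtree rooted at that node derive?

true and true and true

[B [C [C [C [C [D true]] and [D true]] and [D true]] and [D not [D q]]]]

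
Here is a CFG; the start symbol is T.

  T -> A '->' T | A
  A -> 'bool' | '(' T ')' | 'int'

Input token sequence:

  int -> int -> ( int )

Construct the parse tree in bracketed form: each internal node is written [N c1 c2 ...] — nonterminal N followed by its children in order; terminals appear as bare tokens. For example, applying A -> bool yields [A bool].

[T [A int] -> [T [A int] -> [T [A ( [T [A int]] )]]]]

T
A -> T
int -> T
int -> A -> T
int -> int -> T
int -> int -> A
int -> int -> ( T )
int -> int -> ( A )
int -> int -> ( int )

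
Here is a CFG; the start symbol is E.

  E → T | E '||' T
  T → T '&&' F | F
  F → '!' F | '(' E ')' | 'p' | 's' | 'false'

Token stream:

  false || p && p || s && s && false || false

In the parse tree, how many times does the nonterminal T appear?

[E [E [E [E [T [F false]]] || [T [T [F p]] && [F p]]] || [T [T [T [F s]] && [F s]] && [F false]]] || [T [F false]]]

7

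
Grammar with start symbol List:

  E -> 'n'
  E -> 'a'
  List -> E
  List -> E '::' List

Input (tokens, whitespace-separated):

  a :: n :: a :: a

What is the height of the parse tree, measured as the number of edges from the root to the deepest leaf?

5

[List [E a] :: [List [E n] :: [List [E a] :: [List [E a]]]]]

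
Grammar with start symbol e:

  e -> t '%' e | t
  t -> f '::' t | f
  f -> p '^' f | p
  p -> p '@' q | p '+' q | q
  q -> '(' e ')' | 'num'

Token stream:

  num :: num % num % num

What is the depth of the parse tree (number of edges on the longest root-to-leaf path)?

[e [t [f [p [q num]]] :: [t [f [p [q num]]]]] % [e [t [f [p [q num]]]] % [e [t [f [p [q num]]]]]]]

7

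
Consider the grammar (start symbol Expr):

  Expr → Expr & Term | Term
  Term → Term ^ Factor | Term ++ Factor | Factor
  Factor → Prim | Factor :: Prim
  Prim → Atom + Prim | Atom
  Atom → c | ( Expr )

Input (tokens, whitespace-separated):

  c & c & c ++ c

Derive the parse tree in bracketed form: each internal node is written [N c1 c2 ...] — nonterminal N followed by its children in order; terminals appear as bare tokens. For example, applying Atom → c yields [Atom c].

[Expr [Expr [Expr [Term [Factor [Prim [Atom c]]]]] & [Term [Factor [Prim [Atom c]]]]] & [Term [Term [Factor [Prim [Atom c]]]] ++ [Factor [Prim [Atom c]]]]]

Expr
Expr & Term
Expr & Term & Term
Term & Term & Term
Factor & Term & Term
Prim & Term & Term
Atom & Term & Term
c & Term & Term
c & Factor & Term
c & Prim & Term
c & Atom & Term
c & c & Term
c & c & Term ++ Factor
c & c & Factor ++ Factor
c & c & Prim ++ Factor
c & c & Atom ++ Factor
c & c & c ++ Factor
c & c & c ++ Prim
c & c & c ++ Atom
c & c & c ++ c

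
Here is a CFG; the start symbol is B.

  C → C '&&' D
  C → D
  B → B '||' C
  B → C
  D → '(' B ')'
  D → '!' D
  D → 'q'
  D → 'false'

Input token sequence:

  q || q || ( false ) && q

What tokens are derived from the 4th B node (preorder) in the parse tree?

[B [B [B [C [D q]]] || [C [D q]]] || [C [C [D ( [B [C [D false]]] )]] && [D q]]]

false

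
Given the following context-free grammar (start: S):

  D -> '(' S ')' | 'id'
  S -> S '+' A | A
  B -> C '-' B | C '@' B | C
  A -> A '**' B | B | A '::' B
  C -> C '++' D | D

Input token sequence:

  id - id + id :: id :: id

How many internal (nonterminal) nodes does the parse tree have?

21

[S [S [A [B [C [D id]] - [B [C [D id]]]]]] + [A [A [A [B [C [D id]]]] :: [B [C [D id]]]] :: [B [C [D id]]]]]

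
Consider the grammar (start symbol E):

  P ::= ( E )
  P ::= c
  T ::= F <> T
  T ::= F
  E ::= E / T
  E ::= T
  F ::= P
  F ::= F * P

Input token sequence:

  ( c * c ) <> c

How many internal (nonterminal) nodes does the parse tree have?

[E [T [F [P ( [E [T [F [F [P c]] * [P c]]]] )]] <> [T [F [P c]]]]]

13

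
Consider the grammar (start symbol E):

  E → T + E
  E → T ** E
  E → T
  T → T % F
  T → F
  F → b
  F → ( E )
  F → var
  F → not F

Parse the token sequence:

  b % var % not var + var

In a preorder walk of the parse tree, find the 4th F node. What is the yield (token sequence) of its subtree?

var

[E [T [T [T [F b]] % [F var]] % [F not [F var]]] + [E [T [F var]]]]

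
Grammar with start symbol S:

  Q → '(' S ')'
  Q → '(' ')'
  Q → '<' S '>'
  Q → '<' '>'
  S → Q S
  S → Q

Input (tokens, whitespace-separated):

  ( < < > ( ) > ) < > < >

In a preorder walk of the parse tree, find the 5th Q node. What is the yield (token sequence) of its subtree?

< >

[S [Q ( [S [Q < [S [Q < >] [S [Q ( )]]] >]] )] [S [Q < >] [S [Q < >]]]]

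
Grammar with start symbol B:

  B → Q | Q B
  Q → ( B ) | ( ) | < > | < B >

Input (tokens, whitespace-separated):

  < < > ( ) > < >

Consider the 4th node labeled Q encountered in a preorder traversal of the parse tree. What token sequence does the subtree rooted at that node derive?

< >

[B [Q < [B [Q < >] [B [Q ( )]]] >] [B [Q < >]]]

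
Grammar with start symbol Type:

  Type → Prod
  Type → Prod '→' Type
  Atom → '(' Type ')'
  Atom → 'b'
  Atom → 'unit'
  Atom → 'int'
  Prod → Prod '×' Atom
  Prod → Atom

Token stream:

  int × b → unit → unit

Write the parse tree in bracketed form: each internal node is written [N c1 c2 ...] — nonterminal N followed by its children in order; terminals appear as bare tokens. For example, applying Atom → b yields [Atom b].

[Type [Prod [Prod [Atom int]] × [Atom b]] → [Type [Prod [Atom unit]] → [Type [Prod [Atom unit]]]]]

Type
Prod → Type
Prod × Atom → Type
Atom × Atom → Type
int × Atom → Type
int × b → Type
int × b → Prod → Type
int × b → Atom → Type
int × b → unit → Type
int × b → unit → Prod
int × b → unit → Atom
int × b → unit → unit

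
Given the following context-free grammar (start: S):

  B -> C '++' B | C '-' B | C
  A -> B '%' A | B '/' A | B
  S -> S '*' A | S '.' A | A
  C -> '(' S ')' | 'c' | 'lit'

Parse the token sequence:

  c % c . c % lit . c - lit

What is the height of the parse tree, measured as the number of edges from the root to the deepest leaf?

7

[S [S [S [A [B [C c]] % [A [B [C c]]]]] . [A [B [C c]] % [A [B [C lit]]]]] . [A [B [C c] - [B [C lit]]]]]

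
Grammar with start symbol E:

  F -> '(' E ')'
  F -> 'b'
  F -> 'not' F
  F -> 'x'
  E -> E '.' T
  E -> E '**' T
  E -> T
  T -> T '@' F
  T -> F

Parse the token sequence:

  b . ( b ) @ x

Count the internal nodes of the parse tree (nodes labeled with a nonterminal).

11

[E [E [T [F b]]] . [T [T [F ( [E [T [F b]]] )]] @ [F x]]]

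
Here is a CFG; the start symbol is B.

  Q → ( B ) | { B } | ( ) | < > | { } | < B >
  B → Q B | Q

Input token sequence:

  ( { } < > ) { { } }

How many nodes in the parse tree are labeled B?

5

[B [Q ( [B [Q { }] [B [Q < >]]] )] [B [Q { [B [Q { }]] }]]]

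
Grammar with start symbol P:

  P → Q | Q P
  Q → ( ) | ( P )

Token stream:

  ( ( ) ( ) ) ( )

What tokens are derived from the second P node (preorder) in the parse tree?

( ) ( )

[P [Q ( [P [Q ( )] [P [Q ( )]]] )] [P [Q ( )]]]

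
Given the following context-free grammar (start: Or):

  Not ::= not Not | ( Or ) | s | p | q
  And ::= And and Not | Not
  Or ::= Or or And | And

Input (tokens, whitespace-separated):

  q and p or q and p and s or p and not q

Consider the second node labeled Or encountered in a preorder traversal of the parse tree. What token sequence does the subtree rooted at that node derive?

q and p or q and p and s

[Or [Or [Or [And [And [Not q]] and [Not p]]] or [And [And [And [Not q]] and [Not p]] and [Not s]]] or [And [And [Not p]] and [Not not [Not q]]]]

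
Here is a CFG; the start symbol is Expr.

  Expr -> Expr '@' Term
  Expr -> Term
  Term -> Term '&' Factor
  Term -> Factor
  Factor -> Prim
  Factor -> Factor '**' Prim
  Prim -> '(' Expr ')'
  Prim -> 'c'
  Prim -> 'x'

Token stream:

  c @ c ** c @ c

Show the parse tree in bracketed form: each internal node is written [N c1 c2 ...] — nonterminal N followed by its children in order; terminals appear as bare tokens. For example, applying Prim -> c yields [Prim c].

[Expr [Expr [Expr [Term [Factor [Prim c]]]] @ [Term [Factor [Factor [Prim c]] ** [Prim c]]]] @ [Term [Factor [Prim c]]]]

Expr
Expr @ Term
Expr @ Term @ Term
Term @ Term @ Term
Factor @ Term @ Term
Prim @ Term @ Term
c @ Term @ Term
c @ Factor @ Term
c @ Factor ** Prim @ Term
c @ Prim ** Prim @ Term
c @ c ** Prim @ Term
c @ c ** c @ Term
c @ c ** c @ Factor
c @ c ** c @ Prim
c @ c ** c @ c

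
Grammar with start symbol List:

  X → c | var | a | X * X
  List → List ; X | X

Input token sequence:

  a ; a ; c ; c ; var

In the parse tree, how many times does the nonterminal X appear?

[List [List [List [List [List [X a]] ; [X a]] ; [X c]] ; [X c]] ; [X var]]

5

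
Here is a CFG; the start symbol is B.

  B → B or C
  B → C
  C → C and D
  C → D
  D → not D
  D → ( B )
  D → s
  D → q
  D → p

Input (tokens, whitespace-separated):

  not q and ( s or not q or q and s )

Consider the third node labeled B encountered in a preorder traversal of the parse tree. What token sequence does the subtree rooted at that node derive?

[B [C [C [D not [D q]]] and [D ( [B [B [B [C [D s]]] or [C [D not [D q]]]] or [C [C [D q]] and [D s]]] )]]]

s or not q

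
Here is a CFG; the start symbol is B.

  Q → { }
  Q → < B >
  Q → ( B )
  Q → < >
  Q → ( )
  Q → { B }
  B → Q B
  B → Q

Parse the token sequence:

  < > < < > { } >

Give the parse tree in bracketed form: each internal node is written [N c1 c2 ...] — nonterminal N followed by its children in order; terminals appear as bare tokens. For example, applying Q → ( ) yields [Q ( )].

B
Q B
< > B
< > Q
< > < B >
< > < Q B >
< > < < > B >
< > < < > Q >
< > < < > { } >

[B [Q < >] [B [Q < [B [Q < >] [B [Q { }]]] >]]]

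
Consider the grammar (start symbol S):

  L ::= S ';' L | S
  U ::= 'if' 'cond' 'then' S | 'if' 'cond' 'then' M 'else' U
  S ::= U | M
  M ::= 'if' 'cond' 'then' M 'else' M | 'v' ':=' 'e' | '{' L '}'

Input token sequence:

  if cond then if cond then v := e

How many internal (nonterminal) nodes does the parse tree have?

[S [U if cond then [S [U if cond then [S [M v := e]]]]]]

6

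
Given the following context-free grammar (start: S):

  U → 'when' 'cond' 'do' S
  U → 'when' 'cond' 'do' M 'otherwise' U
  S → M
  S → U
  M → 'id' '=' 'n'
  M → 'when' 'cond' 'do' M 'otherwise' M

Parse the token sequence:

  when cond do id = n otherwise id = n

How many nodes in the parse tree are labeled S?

[S [M when cond do [M id = n] otherwise [M id = n]]]

1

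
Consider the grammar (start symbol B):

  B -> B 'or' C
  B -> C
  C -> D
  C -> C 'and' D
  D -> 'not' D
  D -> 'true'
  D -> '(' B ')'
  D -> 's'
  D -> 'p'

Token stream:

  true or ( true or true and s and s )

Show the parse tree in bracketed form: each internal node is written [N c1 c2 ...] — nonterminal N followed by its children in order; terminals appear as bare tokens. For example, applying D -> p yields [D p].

[B [B [C [D true]]] or [C [D ( [B [B [C [D true]]] or [C [C [C [D true]] and [D s]] and [D s]]] )]]]

B
B or C
C or C
D or C
true or C
true or D
true or ( B )
true or ( B or C )
true or ( C or C )
true or ( D or C )
true or ( true or C )
true or ( true or C and D )
true or ( true or C and D and D )
true or ( true or D and D and D )
true or ( true or true and D and D )
true or ( true or true and s and D )
true or ( true or true and s and s )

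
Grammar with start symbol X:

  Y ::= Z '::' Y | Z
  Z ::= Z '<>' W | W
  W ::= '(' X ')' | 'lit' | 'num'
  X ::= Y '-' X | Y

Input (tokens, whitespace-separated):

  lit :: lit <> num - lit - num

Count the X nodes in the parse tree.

3

[X [Y [Z [W lit]] :: [Y [Z [Z [W lit]] <> [W num]]]] - [X [Y [Z [W lit]]] - [X [Y [Z [W num]]]]]]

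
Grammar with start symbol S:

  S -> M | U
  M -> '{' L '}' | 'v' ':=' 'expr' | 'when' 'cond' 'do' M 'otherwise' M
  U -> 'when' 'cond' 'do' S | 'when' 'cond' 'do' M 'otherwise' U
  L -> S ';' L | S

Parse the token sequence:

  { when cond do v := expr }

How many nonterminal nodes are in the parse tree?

[S [M { [L [S [U when cond do [S [M v := expr]]]]] }]]

7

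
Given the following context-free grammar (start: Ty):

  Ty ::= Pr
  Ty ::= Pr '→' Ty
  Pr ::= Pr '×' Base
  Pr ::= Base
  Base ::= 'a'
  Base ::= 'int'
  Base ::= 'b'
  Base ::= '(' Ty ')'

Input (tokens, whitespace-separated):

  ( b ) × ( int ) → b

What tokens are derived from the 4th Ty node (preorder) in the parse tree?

b

[Ty [Pr [Pr [Base ( [Ty [Pr [Base b]]] )]] × [Base ( [Ty [Pr [Base int]]] )]] → [Ty [Pr [Base b]]]]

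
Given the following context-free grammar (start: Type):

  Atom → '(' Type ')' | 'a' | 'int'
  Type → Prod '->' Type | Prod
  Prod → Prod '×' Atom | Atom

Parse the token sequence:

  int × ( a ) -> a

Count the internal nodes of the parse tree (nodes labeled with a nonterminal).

[Type [Prod [Prod [Atom int]] × [Atom ( [Type [Prod [Atom a]]] )]] -> [Type [Prod [Atom a]]]]

11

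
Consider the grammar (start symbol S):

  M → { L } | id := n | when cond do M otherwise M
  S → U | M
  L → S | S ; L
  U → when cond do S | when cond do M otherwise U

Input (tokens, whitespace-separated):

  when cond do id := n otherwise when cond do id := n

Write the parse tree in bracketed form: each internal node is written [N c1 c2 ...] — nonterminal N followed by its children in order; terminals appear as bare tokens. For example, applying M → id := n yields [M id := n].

S
U
when cond do M otherwise U
when cond do id := n otherwise U
when cond do id := n otherwise when cond do S
when cond do id := n otherwise when cond do M
when cond do id := n otherwise when cond do id := n

[S [U when cond do [M id := n] otherwise [U when cond do [S [M id := n]]]]]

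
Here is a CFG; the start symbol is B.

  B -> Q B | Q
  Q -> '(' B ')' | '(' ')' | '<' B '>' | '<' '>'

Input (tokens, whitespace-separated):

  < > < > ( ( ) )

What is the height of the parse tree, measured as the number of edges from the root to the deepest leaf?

[B [Q < >] [B [Q < >] [B [Q ( [B [Q ( )]] )]]]]

6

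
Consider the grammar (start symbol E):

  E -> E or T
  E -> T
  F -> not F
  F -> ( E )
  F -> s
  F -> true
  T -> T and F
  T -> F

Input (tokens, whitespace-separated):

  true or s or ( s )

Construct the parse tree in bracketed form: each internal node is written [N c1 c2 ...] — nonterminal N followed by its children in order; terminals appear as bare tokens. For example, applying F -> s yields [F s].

E
E or T
E or T or T
T or T or T
F or T or T
true or T or T
true or F or T
true or s or T
true or s or F
true or s or ( E )
true or s or ( T )
true or s or ( F )
true or s or ( s )

[E [E [E [T [F true]]] or [T [F s]]] or [T [F ( [E [T [F s]]] )]]]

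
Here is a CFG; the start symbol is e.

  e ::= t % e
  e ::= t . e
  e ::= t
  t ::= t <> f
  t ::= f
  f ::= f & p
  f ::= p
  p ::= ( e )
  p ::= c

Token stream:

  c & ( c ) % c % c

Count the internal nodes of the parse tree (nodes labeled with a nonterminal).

[e [t [f [f [p c]] & [p ( [e [t [f [p c]]]] )]]] % [e [t [f [p c]]] % [e [t [f [p c]]]]]]

18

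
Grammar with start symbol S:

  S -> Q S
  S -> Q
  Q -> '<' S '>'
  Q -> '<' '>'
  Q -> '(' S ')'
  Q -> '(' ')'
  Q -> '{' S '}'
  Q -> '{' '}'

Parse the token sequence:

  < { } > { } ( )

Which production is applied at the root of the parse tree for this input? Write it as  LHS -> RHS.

S -> Q S

[S [Q < [S [Q { }]] >] [S [Q { }] [S [Q ( )]]]]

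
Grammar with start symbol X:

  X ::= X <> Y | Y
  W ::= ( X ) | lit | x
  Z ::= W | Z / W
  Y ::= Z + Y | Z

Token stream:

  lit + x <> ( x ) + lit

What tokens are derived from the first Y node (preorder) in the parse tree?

[X [X [Y [Z [W lit]] + [Y [Z [W x]]]]] <> [Y [Z [W ( [X [Y [Z [W x]]]] )]] + [Y [Z [W lit]]]]]

lit + x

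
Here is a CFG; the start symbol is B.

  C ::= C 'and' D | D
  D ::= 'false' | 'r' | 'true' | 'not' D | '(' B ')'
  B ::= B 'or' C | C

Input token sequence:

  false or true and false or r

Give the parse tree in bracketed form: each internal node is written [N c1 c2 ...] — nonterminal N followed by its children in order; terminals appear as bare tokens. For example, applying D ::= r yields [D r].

B
B or C
B or C or C
C or C or C
D or C or C
false or C or C
false or C and D or C
false or D and D or C
false or true and D or C
false or true and false or C
false or true and false or D
false or true and false or r

[B [B [B [C [D false]]] or [C [C [D true]] and [D false]]] or [C [D r]]]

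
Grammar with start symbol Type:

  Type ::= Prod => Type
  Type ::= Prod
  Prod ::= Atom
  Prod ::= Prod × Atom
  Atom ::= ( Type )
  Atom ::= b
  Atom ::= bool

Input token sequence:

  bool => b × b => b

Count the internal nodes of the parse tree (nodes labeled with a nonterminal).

[Type [Prod [Atom bool]] => [Type [Prod [Prod [Atom b]] × [Atom b]] => [Type [Prod [Atom b]]]]]

11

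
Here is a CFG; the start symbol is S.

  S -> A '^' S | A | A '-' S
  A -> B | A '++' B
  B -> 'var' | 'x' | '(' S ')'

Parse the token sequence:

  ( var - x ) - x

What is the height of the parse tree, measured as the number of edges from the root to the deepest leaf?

7

[S [A [B ( [S [A [B var]] - [S [A [B x]]]] )]] - [S [A [B x]]]]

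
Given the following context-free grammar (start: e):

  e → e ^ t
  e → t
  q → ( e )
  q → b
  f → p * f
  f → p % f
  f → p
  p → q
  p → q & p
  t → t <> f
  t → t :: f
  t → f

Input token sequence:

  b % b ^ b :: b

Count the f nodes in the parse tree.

4

[e [e [t [f [p [q b]] % [f [p [q b]]]]]] ^ [t [t [f [p [q b]]]] :: [f [p [q b]]]]]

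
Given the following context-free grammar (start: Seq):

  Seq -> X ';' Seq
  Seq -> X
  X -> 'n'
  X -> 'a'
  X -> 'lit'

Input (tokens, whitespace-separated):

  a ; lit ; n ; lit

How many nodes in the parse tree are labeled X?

4

[Seq [X a] ; [Seq [X lit] ; [Seq [X n] ; [Seq [X lit]]]]]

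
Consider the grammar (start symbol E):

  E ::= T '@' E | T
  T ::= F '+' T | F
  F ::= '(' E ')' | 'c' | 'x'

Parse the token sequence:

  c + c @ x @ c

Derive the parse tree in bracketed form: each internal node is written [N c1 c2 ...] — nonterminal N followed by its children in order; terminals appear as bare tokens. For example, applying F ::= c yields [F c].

[E [T [F c] + [T [F c]]] @ [E [T [F x]] @ [E [T [F c]]]]]

E
T @ E
F + T @ E
c + T @ E
c + F @ E
c + c @ E
c + c @ T @ E
c + c @ F @ E
c + c @ x @ E
c + c @ x @ T
c + c @ x @ F
c + c @ x @ c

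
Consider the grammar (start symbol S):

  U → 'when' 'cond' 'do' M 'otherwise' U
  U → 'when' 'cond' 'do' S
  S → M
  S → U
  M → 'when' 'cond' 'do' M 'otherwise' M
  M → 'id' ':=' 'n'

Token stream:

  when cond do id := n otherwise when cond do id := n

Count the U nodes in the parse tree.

2

[S [U when cond do [M id := n] otherwise [U when cond do [S [M id := n]]]]]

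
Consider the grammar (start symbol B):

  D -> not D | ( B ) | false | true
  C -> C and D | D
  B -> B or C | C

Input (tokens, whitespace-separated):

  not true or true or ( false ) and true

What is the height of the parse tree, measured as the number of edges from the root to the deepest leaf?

[B [B [B [C [D not [D true]]]] or [C [D true]]] or [C [C [D ( [B [C [D false]]] )]] and [D true]]]

7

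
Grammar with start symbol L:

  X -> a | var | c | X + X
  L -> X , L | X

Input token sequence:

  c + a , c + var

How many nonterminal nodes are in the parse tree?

8

[L [X [X c] + [X a]] , [L [X [X c] + [X var]]]]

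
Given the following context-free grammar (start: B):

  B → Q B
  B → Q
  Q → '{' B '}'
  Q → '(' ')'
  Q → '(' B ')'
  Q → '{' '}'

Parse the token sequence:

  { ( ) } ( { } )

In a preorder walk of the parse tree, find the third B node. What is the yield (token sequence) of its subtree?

[B [Q { [B [Q ( )]] }] [B [Q ( [B [Q { }]] )]]]

( { } )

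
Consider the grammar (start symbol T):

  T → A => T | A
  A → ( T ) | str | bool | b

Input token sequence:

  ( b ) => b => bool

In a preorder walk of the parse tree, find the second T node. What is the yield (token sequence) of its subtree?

[T [A ( [T [A b]] )] => [T [A b] => [T [A bool]]]]

b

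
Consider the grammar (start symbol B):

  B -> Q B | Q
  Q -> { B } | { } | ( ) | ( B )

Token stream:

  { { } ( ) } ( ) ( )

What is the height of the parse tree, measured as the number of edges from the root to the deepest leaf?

5

[B [Q { [B [Q { }] [B [Q ( )]]] }] [B [Q ( )] [B [Q ( )]]]]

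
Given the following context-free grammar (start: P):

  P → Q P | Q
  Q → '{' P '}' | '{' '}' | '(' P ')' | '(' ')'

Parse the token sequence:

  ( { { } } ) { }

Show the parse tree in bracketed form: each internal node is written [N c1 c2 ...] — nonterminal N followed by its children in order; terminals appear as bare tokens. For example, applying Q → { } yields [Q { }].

[P [Q ( [P [Q { [P [Q { }]] }]] )] [P [Q { }]]]

P
Q P
( P ) P
( Q ) P
( { P } ) P
( { Q } ) P
( { { } } ) P
( { { } } ) Q
( { { } } ) { }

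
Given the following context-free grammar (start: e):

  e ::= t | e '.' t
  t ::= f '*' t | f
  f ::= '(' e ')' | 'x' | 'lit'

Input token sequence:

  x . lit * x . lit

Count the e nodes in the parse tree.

3

[e [e [e [t [f x]]] . [t [f lit] * [t [f x]]]] . [t [f lit]]]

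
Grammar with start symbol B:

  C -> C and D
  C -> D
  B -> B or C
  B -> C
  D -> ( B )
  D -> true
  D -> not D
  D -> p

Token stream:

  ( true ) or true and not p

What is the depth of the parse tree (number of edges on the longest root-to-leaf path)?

[B [B [C [D ( [B [C [D true]]] )]]] or [C [C [D true]] and [D not [D p]]]]

7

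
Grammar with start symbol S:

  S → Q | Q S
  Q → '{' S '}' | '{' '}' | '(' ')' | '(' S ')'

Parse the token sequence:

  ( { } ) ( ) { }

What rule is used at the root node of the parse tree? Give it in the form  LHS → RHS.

[S [Q ( [S [Q { }]] )] [S [Q ( )] [S [Q { }]]]]

S → Q S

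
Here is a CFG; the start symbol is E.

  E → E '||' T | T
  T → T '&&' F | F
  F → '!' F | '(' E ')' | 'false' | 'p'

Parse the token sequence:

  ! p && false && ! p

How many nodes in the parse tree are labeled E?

1

[E [T [T [T [F ! [F p]]] && [F false]] && [F ! [F p]]]]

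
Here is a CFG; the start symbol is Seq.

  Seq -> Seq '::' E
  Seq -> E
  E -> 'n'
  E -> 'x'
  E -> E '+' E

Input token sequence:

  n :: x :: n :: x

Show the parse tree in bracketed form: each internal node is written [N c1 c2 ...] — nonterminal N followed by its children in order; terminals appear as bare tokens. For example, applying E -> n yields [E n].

[Seq [Seq [Seq [Seq [E n]] :: [E x]] :: [E n]] :: [E x]]

Seq
Seq :: E
Seq :: E :: E
Seq :: E :: E :: E
E :: E :: E :: E
n :: E :: E :: E
n :: x :: E :: E
n :: x :: n :: E
n :: x :: n :: x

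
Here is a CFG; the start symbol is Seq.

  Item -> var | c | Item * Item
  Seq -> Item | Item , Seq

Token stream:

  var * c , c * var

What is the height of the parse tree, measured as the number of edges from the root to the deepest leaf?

[Seq [Item [Item var] * [Item c]] , [Seq [Item [Item c] * [Item var]]]]

4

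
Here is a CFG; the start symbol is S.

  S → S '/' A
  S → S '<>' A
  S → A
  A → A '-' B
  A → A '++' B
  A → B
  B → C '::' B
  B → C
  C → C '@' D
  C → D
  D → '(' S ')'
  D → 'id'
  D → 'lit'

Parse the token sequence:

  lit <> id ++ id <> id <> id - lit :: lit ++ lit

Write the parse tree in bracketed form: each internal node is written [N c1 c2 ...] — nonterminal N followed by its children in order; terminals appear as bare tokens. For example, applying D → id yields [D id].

[S [S [S [S [A [B [C [D lit]]]]] <> [A [A [B [C [D id]]]] ++ [B [C [D id]]]]] <> [A [B [C [D id]]]]] <> [A [A [A [B [C [D id]]]] - [B [C [D lit]] :: [B [C [D lit]]]]] ++ [B [C [D lit]]]]]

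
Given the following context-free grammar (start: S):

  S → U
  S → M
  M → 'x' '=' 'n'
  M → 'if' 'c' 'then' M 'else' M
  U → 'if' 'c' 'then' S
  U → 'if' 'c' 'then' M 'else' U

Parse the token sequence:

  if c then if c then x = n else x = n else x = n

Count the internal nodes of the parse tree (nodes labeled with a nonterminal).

[S [M if c then [M if c then [M x = n] else [M x = n]] else [M x = n]]]

6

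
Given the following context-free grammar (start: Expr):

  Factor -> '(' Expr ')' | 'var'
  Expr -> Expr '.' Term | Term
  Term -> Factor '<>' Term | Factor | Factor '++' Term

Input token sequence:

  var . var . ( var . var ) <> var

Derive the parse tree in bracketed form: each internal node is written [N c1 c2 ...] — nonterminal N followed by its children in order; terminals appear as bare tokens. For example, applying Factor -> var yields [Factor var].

[Expr [Expr [Expr [Term [Factor var]]] . [Term [Factor var]]] . [Term [Factor ( [Expr [Expr [Term [Factor var]]] . [Term [Factor var]]] )] <> [Term [Factor var]]]]

Expr
Expr . Term
Expr . Term . Term
Term . Term . Term
Factor . Term . Term
var . Term . Term
var . Factor . Term
var . var . Term
var . var . Factor <> Term
var . var . ( Expr ) <> Term
var . var . ( Expr . Term ) <> Term
var . var . ( Term . Term ) <> Term
var . var . ( Factor . Term ) <> Term
var . var . ( var . Term ) <> Term
var . var . ( var . Factor ) <> Term
var . var . ( var . var ) <> Term
var . var . ( var . var ) <> Factor
var . var . ( var . var ) <> var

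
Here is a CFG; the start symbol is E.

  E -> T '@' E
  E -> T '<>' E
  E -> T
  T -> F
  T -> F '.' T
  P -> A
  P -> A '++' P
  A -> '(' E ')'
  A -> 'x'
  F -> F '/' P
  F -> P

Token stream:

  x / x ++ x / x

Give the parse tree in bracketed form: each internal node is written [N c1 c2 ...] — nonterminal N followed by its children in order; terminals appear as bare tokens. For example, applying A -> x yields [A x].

E
T
F
F / P
F / P / P
P / P / P
A / P / P
x / P / P
x / A ++ P / P
x / x ++ P / P
x / x ++ A / P
x / x ++ x / P
x / x ++ x / A
x / x ++ x / x

[E [T [F [F [F [P [A x]]] / [P [A x] ++ [P [A x]]]] / [P [A x]]]]]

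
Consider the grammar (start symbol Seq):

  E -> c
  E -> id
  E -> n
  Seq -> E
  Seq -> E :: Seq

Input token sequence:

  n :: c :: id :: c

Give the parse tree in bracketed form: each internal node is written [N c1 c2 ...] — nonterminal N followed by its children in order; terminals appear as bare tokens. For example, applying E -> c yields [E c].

Seq
E :: Seq
n :: Seq
n :: E :: Seq
n :: c :: Seq
n :: c :: E :: Seq
n :: c :: id :: Seq
n :: c :: id :: E
n :: c :: id :: c

[Seq [E n] :: [Seq [E c] :: [Seq [E id] :: [Seq [E c]]]]]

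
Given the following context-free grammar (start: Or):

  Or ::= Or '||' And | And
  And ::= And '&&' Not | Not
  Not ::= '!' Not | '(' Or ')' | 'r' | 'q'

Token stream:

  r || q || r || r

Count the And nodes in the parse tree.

[Or [Or [Or [Or [And [Not r]]] || [And [Not q]]] || [And [Not r]]] || [And [Not r]]]

4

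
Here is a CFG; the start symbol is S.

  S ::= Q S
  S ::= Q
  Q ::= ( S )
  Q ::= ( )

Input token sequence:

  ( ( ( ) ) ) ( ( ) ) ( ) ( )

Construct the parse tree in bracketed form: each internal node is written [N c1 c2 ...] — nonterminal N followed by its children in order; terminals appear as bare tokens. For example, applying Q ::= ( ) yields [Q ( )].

S
Q S
( S ) S
( Q ) S
( ( S ) ) S
( ( Q ) ) S
( ( ( ) ) ) S
( ( ( ) ) ) Q S
( ( ( ) ) ) ( S ) S
( ( ( ) ) ) ( Q ) S
( ( ( ) ) ) ( ( ) ) S
( ( ( ) ) ) ( ( ) ) Q S
( ( ( ) ) ) ( ( ) ) ( ) S
( ( ( ) ) ) ( ( ) ) ( ) Q
( ( ( ) ) ) ( ( ) ) ( ) ( )

[S [Q ( [S [Q ( [S [Q ( )]] )]] )] [S [Q ( [S [Q ( )]] )] [S [Q ( )] [S [Q ( )]]]]]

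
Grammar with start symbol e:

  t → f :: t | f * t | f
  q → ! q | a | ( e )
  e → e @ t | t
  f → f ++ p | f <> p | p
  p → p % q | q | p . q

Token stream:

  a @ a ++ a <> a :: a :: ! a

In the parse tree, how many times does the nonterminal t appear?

[e [e [t [f [p [q a]]]]] @ [t [f [f [f [p [q a]]] ++ [p [q a]]] <> [p [q a]]] :: [t [f [p [q a]]] :: [t [f [p [q ! [q a]]]]]]]]

4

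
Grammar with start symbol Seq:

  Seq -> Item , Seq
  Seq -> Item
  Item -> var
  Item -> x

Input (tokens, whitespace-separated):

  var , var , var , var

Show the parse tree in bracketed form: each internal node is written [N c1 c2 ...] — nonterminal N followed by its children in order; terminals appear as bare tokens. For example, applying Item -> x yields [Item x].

Seq
Item , Seq
var , Seq
var , Item , Seq
var , var , Seq
var , var , Item , Seq
var , var , var , Seq
var , var , var , Item
var , var , var , var

[Seq [Item var] , [Seq [Item var] , [Seq [Item var] , [Seq [Item var]]]]]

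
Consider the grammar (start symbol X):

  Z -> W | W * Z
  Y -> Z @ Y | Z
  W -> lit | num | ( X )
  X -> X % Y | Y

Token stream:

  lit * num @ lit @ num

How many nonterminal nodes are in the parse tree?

[X [Y [Z [W lit] * [Z [W num]]] @ [Y [Z [W lit]] @ [Y [Z [W num]]]]]]

12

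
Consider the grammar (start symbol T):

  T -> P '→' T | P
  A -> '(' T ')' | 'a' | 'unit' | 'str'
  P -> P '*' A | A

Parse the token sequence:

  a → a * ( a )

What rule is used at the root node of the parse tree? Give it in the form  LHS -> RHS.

T -> P '→' T

[T [P [A a]] → [T [P [P [A a]] * [A ( [T [P [A a]]] )]]]]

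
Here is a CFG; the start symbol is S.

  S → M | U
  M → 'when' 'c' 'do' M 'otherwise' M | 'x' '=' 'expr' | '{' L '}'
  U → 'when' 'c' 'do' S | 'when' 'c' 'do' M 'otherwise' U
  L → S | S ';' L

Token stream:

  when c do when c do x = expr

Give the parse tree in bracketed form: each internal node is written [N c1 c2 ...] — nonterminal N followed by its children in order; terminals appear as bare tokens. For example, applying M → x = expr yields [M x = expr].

S
U
when c do S
when c do U
when c do when c do S
when c do when c do M
when c do when c do x = expr

[S [U when c do [S [U when c do [S [M x = expr]]]]]]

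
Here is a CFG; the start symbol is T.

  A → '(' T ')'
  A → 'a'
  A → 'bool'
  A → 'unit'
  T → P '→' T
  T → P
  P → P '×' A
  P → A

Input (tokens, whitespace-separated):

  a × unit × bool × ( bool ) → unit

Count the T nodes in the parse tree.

[T [P [P [P [P [A a]] × [A unit]] × [A bool]] × [A ( [T [P [A bool]]] )]] → [T [P [A unit]]]]

3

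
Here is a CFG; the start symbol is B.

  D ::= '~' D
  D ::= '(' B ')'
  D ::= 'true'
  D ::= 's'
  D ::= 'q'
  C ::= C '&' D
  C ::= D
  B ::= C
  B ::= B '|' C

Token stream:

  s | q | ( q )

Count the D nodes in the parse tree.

[B [B [B [C [D s]]] | [C [D q]]] | [C [D ( [B [C [D q]]] )]]]

4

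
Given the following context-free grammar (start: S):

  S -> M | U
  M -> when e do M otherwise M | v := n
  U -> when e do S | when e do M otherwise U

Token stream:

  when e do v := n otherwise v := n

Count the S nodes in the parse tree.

1

[S [M when e do [M v := n] otherwise [M v := n]]]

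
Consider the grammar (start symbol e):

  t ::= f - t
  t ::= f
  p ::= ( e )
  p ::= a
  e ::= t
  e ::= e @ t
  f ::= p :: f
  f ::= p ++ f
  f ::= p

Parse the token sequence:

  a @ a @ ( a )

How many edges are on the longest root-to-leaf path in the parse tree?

8

[e [e [e [t [f [p a]]]] @ [t [f [p a]]]] @ [t [f [p ( [e [t [f [p a]]]] )]]]]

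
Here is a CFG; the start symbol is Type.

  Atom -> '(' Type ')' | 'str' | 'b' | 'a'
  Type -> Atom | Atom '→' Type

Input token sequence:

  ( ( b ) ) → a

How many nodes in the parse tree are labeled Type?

[Type [Atom ( [Type [Atom ( [Type [Atom b]] )]] )] → [Type [Atom a]]]

4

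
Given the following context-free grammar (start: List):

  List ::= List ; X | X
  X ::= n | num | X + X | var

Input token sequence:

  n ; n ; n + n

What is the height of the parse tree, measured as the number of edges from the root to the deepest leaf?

4

[List [List [List [X n]] ; [X n]] ; [X [X n] + [X n]]]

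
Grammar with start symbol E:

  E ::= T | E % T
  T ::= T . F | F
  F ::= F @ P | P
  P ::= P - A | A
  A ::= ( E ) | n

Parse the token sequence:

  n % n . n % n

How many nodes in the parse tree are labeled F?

4

[E [E [E [T [F [P [A n]]]]] % [T [T [F [P [A n]]]] . [F [P [A n]]]]] % [T [F [P [A n]]]]]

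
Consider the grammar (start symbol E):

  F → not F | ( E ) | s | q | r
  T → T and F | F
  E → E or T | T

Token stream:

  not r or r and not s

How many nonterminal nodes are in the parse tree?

[E [E [T [F not [F r]]]] or [T [T [F r]] and [F not [F s]]]]

10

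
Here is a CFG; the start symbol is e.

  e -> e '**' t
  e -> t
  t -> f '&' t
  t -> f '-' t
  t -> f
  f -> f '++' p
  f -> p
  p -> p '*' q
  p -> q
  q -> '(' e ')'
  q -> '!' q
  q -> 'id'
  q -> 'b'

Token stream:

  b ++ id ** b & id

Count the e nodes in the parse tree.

[e [e [t [f [f [p [q b]]] ++ [p [q id]]]]] ** [t [f [p [q b]]] & [t [f [p [q id]]]]]]

2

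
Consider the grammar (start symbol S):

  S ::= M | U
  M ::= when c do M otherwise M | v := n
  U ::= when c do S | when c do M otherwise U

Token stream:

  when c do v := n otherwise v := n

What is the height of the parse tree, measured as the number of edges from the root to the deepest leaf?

3

[S [M when c do [M v := n] otherwise [M v := n]]]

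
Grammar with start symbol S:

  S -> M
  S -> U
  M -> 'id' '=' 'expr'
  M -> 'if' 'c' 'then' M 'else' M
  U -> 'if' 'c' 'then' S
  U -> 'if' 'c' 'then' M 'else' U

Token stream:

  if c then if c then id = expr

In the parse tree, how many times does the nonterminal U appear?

2

[S [U if c then [S [U if c then [S [M id = expr]]]]]]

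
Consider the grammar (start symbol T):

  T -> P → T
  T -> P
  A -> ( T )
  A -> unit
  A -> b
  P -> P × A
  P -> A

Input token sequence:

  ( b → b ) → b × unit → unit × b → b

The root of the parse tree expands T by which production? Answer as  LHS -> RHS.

[T [P [A ( [T [P [A b]] → [T [P [A b]]]] )]] → [T [P [P [A b]] × [A unit]] → [T [P [P [A unit]] × [A b]] → [T [P [A b]]]]]]

T -> P → T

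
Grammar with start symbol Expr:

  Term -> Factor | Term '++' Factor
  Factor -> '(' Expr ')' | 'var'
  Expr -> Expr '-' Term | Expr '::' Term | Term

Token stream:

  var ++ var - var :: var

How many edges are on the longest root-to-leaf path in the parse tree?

[Expr [Expr [Expr [Term [Term [Factor var]] ++ [Factor var]]] - [Term [Factor var]]] :: [Term [Factor var]]]

6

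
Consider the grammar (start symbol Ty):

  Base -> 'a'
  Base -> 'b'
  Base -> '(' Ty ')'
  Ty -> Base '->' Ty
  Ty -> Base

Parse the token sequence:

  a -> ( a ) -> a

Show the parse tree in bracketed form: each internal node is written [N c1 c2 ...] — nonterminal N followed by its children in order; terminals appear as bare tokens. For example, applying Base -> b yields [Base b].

Ty
Base -> Ty
a -> Ty
a -> Base -> Ty
a -> ( Ty ) -> Ty
a -> ( Base ) -> Ty
a -> ( a ) -> Ty
a -> ( a ) -> Base
a -> ( a ) -> a

[Ty [Base a] -> [Ty [Base ( [Ty [Base a]] )] -> [Ty [Base a]]]]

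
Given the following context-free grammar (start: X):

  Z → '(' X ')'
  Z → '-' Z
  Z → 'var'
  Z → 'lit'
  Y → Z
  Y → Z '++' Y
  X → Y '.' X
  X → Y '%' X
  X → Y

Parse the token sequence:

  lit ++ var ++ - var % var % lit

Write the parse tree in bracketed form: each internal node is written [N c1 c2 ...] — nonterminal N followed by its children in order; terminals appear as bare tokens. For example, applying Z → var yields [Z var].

X
Y % X
Z ++ Y % X
lit ++ Y % X
lit ++ Z ++ Y % X
lit ++ var ++ Y % X
lit ++ var ++ Z % X
lit ++ var ++ - Z % X
lit ++ var ++ - var % X
lit ++ var ++ - var % Y % X
lit ++ var ++ - var % Z % X
lit ++ var ++ - var % var % X
lit ++ var ++ - var % var % Y
lit ++ var ++ - var % var % Z
lit ++ var ++ - var % var % lit

[X [Y [Z lit] ++ [Y [Z var] ++ [Y [Z - [Z var]]]]] % [X [Y [Z var]] % [X [Y [Z lit]]]]]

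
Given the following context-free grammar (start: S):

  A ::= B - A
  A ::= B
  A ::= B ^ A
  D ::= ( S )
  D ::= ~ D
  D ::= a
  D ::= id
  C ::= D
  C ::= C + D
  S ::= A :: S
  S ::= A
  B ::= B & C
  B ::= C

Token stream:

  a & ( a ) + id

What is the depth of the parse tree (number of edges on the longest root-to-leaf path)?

11

[S [A [B [B [C [D a]]] & [C [C [D ( [S [A [B [C [D a]]]]] )]] + [D id]]]]]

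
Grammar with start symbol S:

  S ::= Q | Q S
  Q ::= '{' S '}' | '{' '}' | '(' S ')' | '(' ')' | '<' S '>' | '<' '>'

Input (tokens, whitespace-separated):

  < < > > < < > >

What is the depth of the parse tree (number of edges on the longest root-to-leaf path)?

[S [Q < [S [Q < >]] >] [S [Q < [S [Q < >]] >]]]

5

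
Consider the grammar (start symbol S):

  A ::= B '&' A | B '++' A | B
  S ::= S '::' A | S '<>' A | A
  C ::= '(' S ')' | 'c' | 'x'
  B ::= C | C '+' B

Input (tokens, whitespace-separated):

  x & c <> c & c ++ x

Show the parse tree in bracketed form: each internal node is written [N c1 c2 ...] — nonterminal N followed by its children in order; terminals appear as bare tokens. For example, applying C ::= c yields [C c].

[S [S [A [B [C x]] & [A [B [C c]]]]] <> [A [B [C c]] & [A [B [C c]] ++ [A [B [C x]]]]]]

S
S <> A
A <> A
B & A <> A
C & A <> A
x & A <> A
x & B <> A
x & C <> A
x & c <> A
x & c <> B & A
x & c <> C & A
x & c <> c & A
x & c <> c & B ++ A
x & c <> c & C ++ A
x & c <> c & c ++ A
x & c <> c & c ++ B
x & c <> c & c ++ C
x & c <> c & c ++ x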